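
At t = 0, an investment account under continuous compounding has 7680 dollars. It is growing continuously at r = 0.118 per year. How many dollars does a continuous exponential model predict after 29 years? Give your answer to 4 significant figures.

≈ 235,200 dollars

P(29) = 7680 · e^(0.118·29) = 7680 · e^(3.422)
= 7680 · 30.63062 ≈ 235243.12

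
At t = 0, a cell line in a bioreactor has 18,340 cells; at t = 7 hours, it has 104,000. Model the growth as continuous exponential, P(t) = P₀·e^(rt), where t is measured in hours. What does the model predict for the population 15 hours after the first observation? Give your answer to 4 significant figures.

≈ 755,700 cells

r = ln(104000/18340) / 7 ≈ 0.247901 per hour
P(15) = 18340 · e^(0.247901·15) = 18340 · 41.20311 ≈ 755665.07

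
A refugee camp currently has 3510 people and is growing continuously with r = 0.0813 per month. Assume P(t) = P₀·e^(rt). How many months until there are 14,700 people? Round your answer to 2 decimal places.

14700 = 3510 · e^(0.0813·t)
t = ln(14700/3510) / 0.0813 = ln(4.18803) / 0.0813 = 1.43223 / 0.0813

t ≈ 17.62 months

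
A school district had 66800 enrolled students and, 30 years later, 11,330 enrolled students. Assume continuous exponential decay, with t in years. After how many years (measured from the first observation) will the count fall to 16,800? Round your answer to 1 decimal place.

r = ln(11330/66800) / 30 ≈ -0.059142 per year
t = ln(16800/66800) / r = -1.38032 / -0.059142 ≈ 23.339

t ≈ 23.3 years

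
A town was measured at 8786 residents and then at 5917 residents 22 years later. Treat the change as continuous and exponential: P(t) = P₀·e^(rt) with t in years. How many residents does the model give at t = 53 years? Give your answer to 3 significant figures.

≈ 3,390 residents

r = ln(5917/8786) / 22 ≈ -0.01797 per year
P(53) = 8786 · e^(-0.01797·53) = 8786 · 0.38582 ≈ 3389.81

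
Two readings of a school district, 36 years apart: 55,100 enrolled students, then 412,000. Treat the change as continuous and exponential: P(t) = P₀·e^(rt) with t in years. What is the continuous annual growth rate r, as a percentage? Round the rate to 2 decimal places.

412000 = 55100 · e^(r·36)
e^(36r) = 412000/55100 = 7.47731
r = ln(7.47731) / 36 = 2.01187 / 36

r ≈ 5.59% per year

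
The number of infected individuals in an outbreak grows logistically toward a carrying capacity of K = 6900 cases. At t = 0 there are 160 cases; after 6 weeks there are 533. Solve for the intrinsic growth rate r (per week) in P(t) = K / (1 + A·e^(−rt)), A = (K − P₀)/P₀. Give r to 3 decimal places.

r ≈ 0.210 per week

A = (6900 − 160)/160 = 42.125
533 = 6900/(1 + 42.125·e^(−r·6)) → e^(−6r) = (12.94559 − 1)/42.125 = 0.283575
r = −ln(0.283575)/6 = 1.26028/6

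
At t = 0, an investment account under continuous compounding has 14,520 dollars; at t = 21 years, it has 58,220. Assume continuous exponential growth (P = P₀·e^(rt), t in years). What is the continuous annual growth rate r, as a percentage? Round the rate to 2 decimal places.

58220 = 14520 · e^(r·21)
e^(21r) = 58220/14520 = 4.00964
r = ln(4.00964) / 21 = 1.3887 / 21

r ≈ 6.61% per year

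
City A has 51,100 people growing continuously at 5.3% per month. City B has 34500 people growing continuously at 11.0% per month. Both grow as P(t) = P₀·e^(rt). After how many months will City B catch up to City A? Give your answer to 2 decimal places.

t ≈ 6.89 months

51100·e^(0.053t) = 34500·e^(0.11t)
51100/34500 = e^((0.11 − 0.053)t) → ln(1.48116) = 0.057·t
t = 0.39283 / 0.057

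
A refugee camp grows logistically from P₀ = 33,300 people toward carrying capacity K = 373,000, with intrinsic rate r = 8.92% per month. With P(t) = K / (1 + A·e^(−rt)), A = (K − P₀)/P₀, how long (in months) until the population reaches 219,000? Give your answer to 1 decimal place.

A = (373000 − 33300)/33300 = 10.2012
219000 = 373000/(1 + 10.2012·e^(−0.0892t)) → 1 + 10.2012·e^(−0.0892t) = 1.7032
e^(−0.0892t) = 0.068933 → t = ln(14.5069)/0.0892 = 2.67462/0.0892

t ≈ 30.0 months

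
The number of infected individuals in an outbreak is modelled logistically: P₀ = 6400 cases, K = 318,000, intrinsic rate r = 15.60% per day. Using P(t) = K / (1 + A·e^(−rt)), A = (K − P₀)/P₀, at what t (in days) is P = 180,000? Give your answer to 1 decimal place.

A = (318000 − 6400)/6400 = 48.6875
180000 = 318000/(1 + 48.6875·e^(−0.156t)) → 1 + 48.6875·e^(−0.156t) = 1.76667
e^(−0.156t) = 0.015747 → t = ln(63.50543)/0.156 = 4.15113/0.156

t ≈ 26.6 days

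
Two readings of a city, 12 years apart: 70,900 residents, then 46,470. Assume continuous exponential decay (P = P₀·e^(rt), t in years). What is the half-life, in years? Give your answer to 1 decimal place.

half-life ≈ 19.7 years

r = ln(46470/70900) / 12 = ln(0.65543) / 12 ≈ -0.035205 per year
half-life = ln 2 / |r| = 0.69315 / 0.035205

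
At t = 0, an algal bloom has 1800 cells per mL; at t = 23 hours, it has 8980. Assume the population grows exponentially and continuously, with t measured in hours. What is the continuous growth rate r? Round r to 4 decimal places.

8980 = 1800 · e^(r·23)
e^(23r) = 8980/1800 = 4.98889
r = ln(4.98889) / 23 = 1.60721 / 23

r ≈ 0.0699 per hour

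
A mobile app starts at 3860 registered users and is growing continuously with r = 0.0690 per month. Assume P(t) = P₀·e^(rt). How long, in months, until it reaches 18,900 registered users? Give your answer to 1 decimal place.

18900 = 3860 · e^(0.069·t)
t = ln(18900/3860) / 0.069 = ln(4.89637) / 0.069 = 1.58849 / 0.069

t ≈ 23.0 months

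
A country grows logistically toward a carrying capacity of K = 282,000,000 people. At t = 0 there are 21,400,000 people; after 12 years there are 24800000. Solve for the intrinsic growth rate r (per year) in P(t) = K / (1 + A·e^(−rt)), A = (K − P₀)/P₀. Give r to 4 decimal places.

A = (282000000 − 21400000)/21400000 = 12.17757
24800000 = 282000000/(1 + 12.17757·e^(−r·12)) → e^(−12r) = (11.37097 − 1)/12.17757 = 0.851645
r = −ln(0.851645)/12 = 0.16059/12

r ≈ 0.0134 per year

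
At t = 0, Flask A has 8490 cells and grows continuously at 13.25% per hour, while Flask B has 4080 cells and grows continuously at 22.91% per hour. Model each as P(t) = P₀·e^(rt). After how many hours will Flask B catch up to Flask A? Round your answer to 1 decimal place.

t ≈ 7.6 hours

8490·e^(0.1325t) = 4080·e^(0.2291t)
8490/4080 = e^((0.2291 − 0.1325)t) → ln(2.08088) = 0.0966·t
t = 0.73279 / 0.0966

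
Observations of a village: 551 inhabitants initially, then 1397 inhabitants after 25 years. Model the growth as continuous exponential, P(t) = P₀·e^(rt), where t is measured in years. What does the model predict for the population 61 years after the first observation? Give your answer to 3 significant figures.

≈ 5,330 inhabitants

r = ln(1397/551) / 25 ≈ 0.037214 per year
P(61) = 551 · e^(0.037214·61) = 551 · 9.67987 ≈ 5333.61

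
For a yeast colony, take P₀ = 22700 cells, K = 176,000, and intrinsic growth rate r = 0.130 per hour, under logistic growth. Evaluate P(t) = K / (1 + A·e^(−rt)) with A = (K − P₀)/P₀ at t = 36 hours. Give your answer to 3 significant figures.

A = (176000 − 22700)/22700 = 6.7533
P(36) = 176000 / (1 + 6.7533·e^(−0.13·36)) = 176000 / (1 + 6.7533·0.009279)
= 176000 / 1.06266 ≈ 165621.49

≈ 166,000 cells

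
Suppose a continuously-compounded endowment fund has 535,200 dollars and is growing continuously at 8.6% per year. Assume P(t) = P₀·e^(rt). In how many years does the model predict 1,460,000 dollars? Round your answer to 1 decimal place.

1460000 = 535200 · e^(0.086·t)
t = ln(1460000/535200) / 0.086 = ln(2.72795) / 0.086 = 1.00355 / 0.086

t ≈ 11.7 years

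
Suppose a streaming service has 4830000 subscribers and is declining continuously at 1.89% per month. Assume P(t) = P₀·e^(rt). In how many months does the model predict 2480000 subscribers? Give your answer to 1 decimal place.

2480000 = 4830000 · e^(-0.0189·t)
t = ln(2480000/4830000) / -0.0189 = ln(0.51346) / -0.0189 = -0.66659 / -0.0189

t ≈ 35.3 months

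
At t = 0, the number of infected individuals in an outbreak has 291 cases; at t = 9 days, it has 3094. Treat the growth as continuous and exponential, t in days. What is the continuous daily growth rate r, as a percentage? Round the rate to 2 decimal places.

r ≈ 26.27% per day

3094 = 291 · e^(r·9)
e^(9r) = 3094/291 = 10.6323
r = ln(10.6323) / 9 = 2.3639 / 9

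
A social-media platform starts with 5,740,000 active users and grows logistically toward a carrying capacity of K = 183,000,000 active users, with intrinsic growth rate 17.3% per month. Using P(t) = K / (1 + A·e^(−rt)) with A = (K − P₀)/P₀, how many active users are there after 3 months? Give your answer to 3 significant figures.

≈ 9,440,000 active users

A = (183000000 − 5740000)/5740000 = 30.88153
P(3) = 183000000 / (1 + 30.88153·e^(−0.173·3)) = 183000000 / (1 + 30.88153·0.595115)
= 183000000 / 19.37807 ≈ 9443662.55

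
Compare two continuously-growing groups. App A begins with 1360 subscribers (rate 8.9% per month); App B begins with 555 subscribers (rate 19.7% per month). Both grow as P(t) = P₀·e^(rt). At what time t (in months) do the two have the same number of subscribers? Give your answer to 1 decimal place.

t ≈ 8.3 months

1360·e^(0.089t) = 555·e^(0.197t)
1360/555 = e^((0.197 − 0.089)t) → ln(2.45045) = 0.108·t
t = 0.89627 / 0.108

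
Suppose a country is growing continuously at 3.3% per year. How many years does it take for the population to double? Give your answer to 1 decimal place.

doubling time = ln(2) / |r| = 0.69315 / 0.033

doubling time ≈ 21.0 years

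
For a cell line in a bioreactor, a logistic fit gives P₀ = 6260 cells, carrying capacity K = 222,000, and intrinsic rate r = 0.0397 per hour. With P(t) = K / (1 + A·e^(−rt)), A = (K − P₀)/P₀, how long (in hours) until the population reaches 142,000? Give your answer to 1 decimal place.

t ≈ 103.6 hours

A = (222000 − 6260)/6260 = 34.46326
142000 = 222000/(1 + 34.46326·e^(−0.0397t)) → 1 + 34.46326·e^(−0.0397t) = 1.56338
e^(−0.0397t) = 0.016347 → t = ln(61.17228)/0.0397 = 4.11369/0.0397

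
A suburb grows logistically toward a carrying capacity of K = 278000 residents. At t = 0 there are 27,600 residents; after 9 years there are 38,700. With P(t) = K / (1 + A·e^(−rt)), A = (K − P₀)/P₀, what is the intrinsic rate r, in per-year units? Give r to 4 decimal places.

A = (278000 − 27600)/27600 = 9.07246
38700 = 278000/(1 + 9.07246·e^(−r·9)) → e^(−9r) = (7.18346 − 1)/9.07246 = 0.681564
r = −ln(0.681564)/9 = 0.38337/9

r ≈ 0.0426 per year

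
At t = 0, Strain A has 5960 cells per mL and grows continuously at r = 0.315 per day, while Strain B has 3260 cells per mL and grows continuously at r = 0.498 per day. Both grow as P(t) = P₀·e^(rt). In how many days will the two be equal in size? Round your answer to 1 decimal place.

t ≈ 3.3 days

5960·e^(0.315t) = 3260·e^(0.498t)
5960/3260 = e^((0.498 − 0.315)t) → ln(1.82822) = 0.183·t
t = 0.60334 / 0.183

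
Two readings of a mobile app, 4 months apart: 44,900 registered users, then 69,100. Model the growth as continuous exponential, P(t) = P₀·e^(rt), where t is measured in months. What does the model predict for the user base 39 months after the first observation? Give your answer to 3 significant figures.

≈ 3,000,000 registered users

r = ln(69100/44900) / 4 ≈ 0.107779 per month
P(39) = 44900 · e^(0.107779·39) = 44900 · 66.91279 ≈ 3004384.26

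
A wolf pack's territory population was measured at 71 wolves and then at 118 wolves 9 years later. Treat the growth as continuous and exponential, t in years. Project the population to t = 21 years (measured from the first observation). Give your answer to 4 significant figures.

≈ 232.3 wolves

r = ln(118/71) / 9 ≈ 0.056445 per year
P(21) = 71 · e^(0.056445·21) = 71 · 3.27181 ≈ 232.3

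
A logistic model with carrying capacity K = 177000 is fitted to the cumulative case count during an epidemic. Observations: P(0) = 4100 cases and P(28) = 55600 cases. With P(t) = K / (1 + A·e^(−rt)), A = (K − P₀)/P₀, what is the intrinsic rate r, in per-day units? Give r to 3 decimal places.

A = (177000 − 4100)/4100 = 42.17073
55600 = 177000/(1 + 42.17073·e^(−r·28)) → e^(−28r) = (3.18345 − 1)/42.17073 = 0.051777
r = −ln(0.051777)/28 = 2.96082/28

r ≈ 0.106 per day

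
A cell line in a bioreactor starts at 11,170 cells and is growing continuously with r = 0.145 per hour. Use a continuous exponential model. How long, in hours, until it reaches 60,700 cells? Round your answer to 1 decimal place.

t ≈ 11.7 hours

60700 = 11170 · e^(0.145·t)
t = ln(60700/11170) / 0.145 = ln(5.4342) / 0.145 = 1.69271 / 0.145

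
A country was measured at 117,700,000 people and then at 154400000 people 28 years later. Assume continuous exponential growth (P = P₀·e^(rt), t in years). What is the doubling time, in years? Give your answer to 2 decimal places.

r = ln(154400000/117700000) / 28 = ln(1.31181) / 28 ≈ 0.009693 per year
doubling time = ln 2 / |r| = 0.69315 / 0.009693

doubling time ≈ 71.51 years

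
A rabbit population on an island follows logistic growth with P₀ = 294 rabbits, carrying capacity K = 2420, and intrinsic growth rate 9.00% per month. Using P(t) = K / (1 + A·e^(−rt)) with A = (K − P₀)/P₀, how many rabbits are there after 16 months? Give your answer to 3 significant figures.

≈ 892 rabbits

A = (2420 − 294)/294 = 7.23129
P(16) = 2420 / (1 + 7.23129·e^(−0.09·16)) = 2420 / (1 + 7.23129·0.236928)
= 2420 / 2.71329 ≈ 891.9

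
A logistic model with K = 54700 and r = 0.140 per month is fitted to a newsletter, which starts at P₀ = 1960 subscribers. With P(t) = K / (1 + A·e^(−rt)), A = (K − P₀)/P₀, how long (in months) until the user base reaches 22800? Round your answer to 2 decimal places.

A = (54700 − 1960)/1960 = 26.90816
22800 = 54700/(1 + 26.90816·e^(−0.14t)) → 1 + 26.90816·e^(−0.14t) = 2.39912
e^(−0.14t) = 0.051996 → t = ln(19.23217)/0.14 = 2.95658/0.14

t ≈ 21.12 months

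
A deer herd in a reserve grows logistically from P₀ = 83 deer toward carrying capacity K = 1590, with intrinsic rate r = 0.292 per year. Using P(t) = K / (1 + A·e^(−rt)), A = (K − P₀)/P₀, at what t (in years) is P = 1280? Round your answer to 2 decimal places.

A = (1590 − 83)/83 = 18.15663
1280 = 1590/(1 + 18.15663·e^(−0.292t)) → 1 + 18.15663·e^(−0.292t) = 1.24219
e^(−0.292t) = 0.013339 → t = ln(74.9693)/0.292 = 4.31708/0.292

t ≈ 14.78 years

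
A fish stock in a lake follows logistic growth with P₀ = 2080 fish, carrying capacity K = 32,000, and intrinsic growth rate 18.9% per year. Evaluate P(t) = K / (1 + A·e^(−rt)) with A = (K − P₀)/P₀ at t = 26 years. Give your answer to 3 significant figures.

≈ 28,900 fish

A = (32000 − 2080)/2080 = 14.38462
P(26) = 32000 / (1 + 14.38462·e^(−0.189·26)) = 32000 / (1 + 14.38462·0.007343)
= 32000 / 1.10563 ≈ 28942.85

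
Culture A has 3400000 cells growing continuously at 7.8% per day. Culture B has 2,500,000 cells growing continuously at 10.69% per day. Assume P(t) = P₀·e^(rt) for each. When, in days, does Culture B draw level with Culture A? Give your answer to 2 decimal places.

3400000·e^(0.078t) = 2500000·e^(0.1069t)
3400000/2500000 = e^((0.1069 − 0.078)t) → ln(1.36) = 0.0289·t
t = 0.30748 / 0.0289

t ≈ 10.64 days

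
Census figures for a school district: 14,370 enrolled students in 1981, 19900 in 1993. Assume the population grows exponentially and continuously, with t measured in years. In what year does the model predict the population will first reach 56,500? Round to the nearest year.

year 2031

r = ln(19900/14370) / 12 = 0.32558/12 ≈ 0.027131 per year
t = ln(56500/14370) / r = 1.3691/0.027131 ≈ 50.46 years after 1981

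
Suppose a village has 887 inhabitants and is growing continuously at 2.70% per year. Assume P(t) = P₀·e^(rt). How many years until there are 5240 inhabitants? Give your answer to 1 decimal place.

5240 = 887 · e^(0.027·t)
t = ln(5240/887) / 0.027 = ln(5.90755) / 0.027 = 1.77623 / 0.027

t ≈ 65.8 years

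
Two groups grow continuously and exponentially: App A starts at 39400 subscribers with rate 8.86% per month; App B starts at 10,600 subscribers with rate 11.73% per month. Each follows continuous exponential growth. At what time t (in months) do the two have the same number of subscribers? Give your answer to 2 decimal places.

39400·e^(0.0886t) = 10600·e^(0.1173t)
39400/10600 = e^((0.1173 − 0.0886)t) → ln(3.71698) = 0.0287·t
t = 1.31291 / 0.0287

t ≈ 45.75 months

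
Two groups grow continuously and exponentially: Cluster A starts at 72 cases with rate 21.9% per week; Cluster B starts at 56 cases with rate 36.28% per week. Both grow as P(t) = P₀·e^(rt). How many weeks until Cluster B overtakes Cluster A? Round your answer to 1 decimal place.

72·e^(0.219t) = 56·e^(0.3628t)
72/56 = e^((0.3628 − 0.219)t) → ln(1.28571) = 0.1438·t
t = 0.25131 / 0.1438

t ≈ 1.7 weeks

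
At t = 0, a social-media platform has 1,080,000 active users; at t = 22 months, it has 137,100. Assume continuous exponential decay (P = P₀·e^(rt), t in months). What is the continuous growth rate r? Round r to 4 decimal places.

r ≈ -0.0938 per month

137100 = 1080000 · e^(r·22)
e^(22r) = 137100/1080000 = 0.12694
r = ln(0.12694) / 22 = -2.06401 / 22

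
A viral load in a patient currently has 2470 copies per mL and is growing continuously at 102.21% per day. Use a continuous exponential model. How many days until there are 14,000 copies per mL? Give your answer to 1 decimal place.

t ≈ 1.7 days

14000 = 2470 · e^(1.0221·t)
t = ln(14000/2470) / 1.0221 = ln(5.66802) / 1.0221 = 1.73484 / 1.0221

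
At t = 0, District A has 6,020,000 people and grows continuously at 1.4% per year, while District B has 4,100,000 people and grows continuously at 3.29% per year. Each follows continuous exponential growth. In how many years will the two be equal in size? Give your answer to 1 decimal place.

t ≈ 20.3 years

6020000·e^(0.014t) = 4100000·e^(0.0329t)
6020000/4100000 = e^((0.0329 − 0.014)t) → ln(1.46829) = 0.0189·t
t = 0.3841 / 0.0189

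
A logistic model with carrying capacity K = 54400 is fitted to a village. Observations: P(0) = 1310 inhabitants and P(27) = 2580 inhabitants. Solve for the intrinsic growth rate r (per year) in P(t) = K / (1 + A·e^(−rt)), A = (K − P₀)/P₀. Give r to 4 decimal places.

A = (54400 − 1310)/1310 = 40.52672
2580 = 54400/(1 + 40.52672·e^(−r·27)) → e^(−27r) = (21.08527 − 1)/40.52672 = 0.495606
r = −ln(0.495606)/27 = 0.70197/27

r ≈ 0.0260 per year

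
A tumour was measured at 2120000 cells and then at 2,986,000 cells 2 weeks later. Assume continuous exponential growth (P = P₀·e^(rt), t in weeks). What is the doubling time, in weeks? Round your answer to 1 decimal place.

r = ln(2986000/2120000) / 2 = ln(1.40849) / 2 ≈ 0.171259 per week
doubling time = ln 2 / |r| = 0.69315 / 0.171259

doubling time ≈ 4.0 weeks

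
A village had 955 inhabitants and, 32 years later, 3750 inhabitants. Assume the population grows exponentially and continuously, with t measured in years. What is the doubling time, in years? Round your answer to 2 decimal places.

doubling time ≈ 16.22 years

r = ln(3750/955) / 32 = ln(3.9267) / 32 ≈ 0.042744 per year
doubling time = ln 2 / |r| = 0.69315 / 0.042744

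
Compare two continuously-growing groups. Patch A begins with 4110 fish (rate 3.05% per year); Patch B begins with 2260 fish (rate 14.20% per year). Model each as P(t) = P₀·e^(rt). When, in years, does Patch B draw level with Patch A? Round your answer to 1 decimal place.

t ≈ 5.4 years

4110·e^(0.0305t) = 2260·e^(0.142t)
4110/2260 = e^((0.142 − 0.0305)t) → ln(1.81858) = 0.1115·t
t = 0.59806 / 0.1115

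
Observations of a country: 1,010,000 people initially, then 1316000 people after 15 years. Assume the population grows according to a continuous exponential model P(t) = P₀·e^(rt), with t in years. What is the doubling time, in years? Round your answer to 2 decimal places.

r = ln(1316000/1010000) / 15 = ln(1.30297) / 15 ≈ 0.017643 per year
doubling time = ln 2 / |r| = 0.69315 / 0.017643

doubling time ≈ 39.29 years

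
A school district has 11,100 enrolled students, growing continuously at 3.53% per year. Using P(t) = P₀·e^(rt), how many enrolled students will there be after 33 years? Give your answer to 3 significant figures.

≈ 35,600 enrolled students

P(33) = 11100 · e^(0.0353·33) = 11100 · e^(1.1649)
= 11100 · 3.2056 ≈ 35582.19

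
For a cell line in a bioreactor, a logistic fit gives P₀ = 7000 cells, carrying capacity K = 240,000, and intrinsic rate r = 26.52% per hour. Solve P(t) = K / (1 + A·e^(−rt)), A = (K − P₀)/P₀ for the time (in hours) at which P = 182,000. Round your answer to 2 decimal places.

t ≈ 17.53 hours

A = (240000 − 7000)/7000 = 33.28571
182000 = 240000/(1 + 33.28571·e^(−0.2652t)) → 1 + 33.28571·e^(−0.2652t) = 1.31868
e^(−0.2652t) = 0.009574 → t = ln(104.44828)/0.2652 = 4.64869/0.2652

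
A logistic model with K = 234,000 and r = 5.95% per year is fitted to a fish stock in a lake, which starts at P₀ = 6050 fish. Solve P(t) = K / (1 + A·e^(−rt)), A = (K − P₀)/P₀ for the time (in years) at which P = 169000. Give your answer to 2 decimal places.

A = (234000 − 6050)/6050 = 37.67769
169000 = 234000/(1 + 37.67769·e^(−0.0595t)) → 1 + 37.67769·e^(−0.0595t) = 1.38462
e^(−0.0595t) = 0.010208 → t = ln(97.96198)/0.0595 = 4.58458/0.0595

t ≈ 77.05 years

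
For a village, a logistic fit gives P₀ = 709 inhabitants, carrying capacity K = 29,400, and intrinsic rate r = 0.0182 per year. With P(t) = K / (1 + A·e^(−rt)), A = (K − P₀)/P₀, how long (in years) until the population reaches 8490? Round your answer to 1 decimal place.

A = (29400 − 709)/709 = 40.46685
8490 = 29400/(1 + 40.46685·e^(−0.0182t)) → 1 + 40.46685·e^(−0.0182t) = 3.4629
e^(−0.0182t) = 0.060862 → t = ln(16.43059)/0.0182 = 2.79914/0.0182

t ≈ 153.8 years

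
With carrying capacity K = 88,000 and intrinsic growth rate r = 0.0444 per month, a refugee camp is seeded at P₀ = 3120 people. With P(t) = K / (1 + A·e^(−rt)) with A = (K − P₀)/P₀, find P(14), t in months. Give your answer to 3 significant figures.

A = (88000 − 3120)/3120 = 27.20513
P(14) = 88000 / (1 + 27.20513·e^(−0.0444·14)) = 88000 / (1 + 27.20513·0.537084)
= 88000 / 15.61145 ≈ 5636.89

≈ 5,640 people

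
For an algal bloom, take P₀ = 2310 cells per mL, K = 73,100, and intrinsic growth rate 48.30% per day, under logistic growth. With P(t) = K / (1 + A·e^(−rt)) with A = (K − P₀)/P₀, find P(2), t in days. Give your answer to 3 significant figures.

A = (73100 − 2310)/2310 = 30.64502
P(2) = 73100 / (1 + 30.64502·e^(−0.483·2)) = 73100 / (1 + 30.64502·0.380602)
= 73100 / 12.66357 ≈ 5772.46

≈ 5,770 cells per mL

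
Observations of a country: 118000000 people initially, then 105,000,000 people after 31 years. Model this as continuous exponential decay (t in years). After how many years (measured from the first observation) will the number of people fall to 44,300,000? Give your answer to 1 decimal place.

t ≈ 260.2 years

r = ln(105000000/118000000) / 31 ≈ -0.003765 per year
t = ln(44300000/118000000) / r = -0.9797 / -0.003765 ≈ 260.192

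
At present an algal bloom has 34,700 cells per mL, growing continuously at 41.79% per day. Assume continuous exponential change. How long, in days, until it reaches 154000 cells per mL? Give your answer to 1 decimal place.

t ≈ 3.6 days

154000 = 34700 · e^(0.4179·t)
t = ln(154000/34700) / 0.4179 = ln(4.43804) / 0.4179 = 1.49021 / 0.4179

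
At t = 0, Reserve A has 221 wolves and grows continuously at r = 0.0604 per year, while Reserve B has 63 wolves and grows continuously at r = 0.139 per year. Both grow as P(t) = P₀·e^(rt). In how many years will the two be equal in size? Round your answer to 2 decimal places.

t ≈ 15.97 years

221·e^(0.0604t) = 63·e^(0.139t)
221/63 = e^((0.139 − 0.0604)t) → ln(3.50794) = 0.0786·t
t = 1.25503 / 0.0786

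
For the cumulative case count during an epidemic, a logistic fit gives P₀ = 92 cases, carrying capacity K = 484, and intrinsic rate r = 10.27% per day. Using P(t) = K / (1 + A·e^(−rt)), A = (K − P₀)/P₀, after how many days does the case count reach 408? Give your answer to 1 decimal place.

A = (484 − 92)/92 = 4.26087
408 = 484/(1 + 4.26087·e^(−0.1027t)) → 1 + 4.26087·e^(−0.1027t) = 1.18627
e^(−0.1027t) = 0.043717 → t = ln(22.87414)/0.1027 = 3.13001/0.1027

t ≈ 30.5 days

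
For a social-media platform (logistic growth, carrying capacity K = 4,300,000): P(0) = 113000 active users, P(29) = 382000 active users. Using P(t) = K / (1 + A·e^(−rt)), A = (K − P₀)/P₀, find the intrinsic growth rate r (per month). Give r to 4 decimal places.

r ≈ 0.0443 per month

A = (4300000 − 113000)/113000 = 37.0531
382000 = 4300000/(1 + 37.0531·e^(−r·29)) → e^(−29r) = (11.25654 − 1)/37.0531 = 0.276807
r = −ln(0.276807)/29 = 1.28444/29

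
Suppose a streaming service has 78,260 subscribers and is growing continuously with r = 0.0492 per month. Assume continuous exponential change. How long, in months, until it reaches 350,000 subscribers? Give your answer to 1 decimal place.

350000 = 78260 · e^(0.0492·t)
t = ln(350000/78260) / 0.0492 = ln(4.47227) / 0.0492 = 1.4979 / 0.0492

t ≈ 30.4 months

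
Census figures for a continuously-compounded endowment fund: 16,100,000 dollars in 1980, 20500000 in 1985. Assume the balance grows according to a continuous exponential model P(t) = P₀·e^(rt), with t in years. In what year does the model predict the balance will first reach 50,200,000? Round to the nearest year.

year 2004

r = ln(20500000/16100000) / 5 = 0.24161/5 ≈ 0.048321 per year
t = ln(50200000/16100000) / r = 1.1372/0.048321 ≈ 23.53 years after 1980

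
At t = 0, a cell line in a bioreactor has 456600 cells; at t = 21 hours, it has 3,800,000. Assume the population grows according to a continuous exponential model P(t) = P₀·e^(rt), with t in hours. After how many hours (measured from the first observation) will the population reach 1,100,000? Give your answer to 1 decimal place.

r = ln(3800000/456600) / 21 ≈ 0.100902 per hour
t = ln(1100000/456600) / r = 0.87926 / 0.100902 ≈ 8.714

t ≈ 8.7 hours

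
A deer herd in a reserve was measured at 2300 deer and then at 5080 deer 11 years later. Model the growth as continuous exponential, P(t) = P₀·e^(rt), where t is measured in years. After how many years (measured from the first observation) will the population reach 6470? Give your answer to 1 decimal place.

t ≈ 14.4 years

r = ln(5080/2300) / 11 ≈ 0.072037 per year
t = ln(6470/2300) / r = 1.03427 / 0.072037 ≈ 14.358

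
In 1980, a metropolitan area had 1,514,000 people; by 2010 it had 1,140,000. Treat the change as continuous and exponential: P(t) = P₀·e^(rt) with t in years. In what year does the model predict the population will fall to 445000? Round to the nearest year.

r = ln(1140000/1514000) / 30 = -0.28373/30 ≈ -0.009458 per year
t = ln(445000/1514000) / r = -1.22444/-0.009458 ≈ 129.47 years after 1980

year 2109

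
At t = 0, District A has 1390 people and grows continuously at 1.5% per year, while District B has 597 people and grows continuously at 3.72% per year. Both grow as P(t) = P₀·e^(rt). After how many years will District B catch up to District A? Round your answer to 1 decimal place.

t ≈ 38.1 years

1390·e^(0.015t) = 597·e^(0.0372t)
1390/597 = e^((0.0372 − 0.015)t) → ln(2.32831) = 0.0222·t
t = 0.84514 / 0.0222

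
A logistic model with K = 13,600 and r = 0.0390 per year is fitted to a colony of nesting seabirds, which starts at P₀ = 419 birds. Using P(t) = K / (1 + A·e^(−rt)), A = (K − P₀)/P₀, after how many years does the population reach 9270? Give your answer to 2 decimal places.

A = (13600 − 419)/419 = 31.45823
9270 = 13600/(1 + 31.45823·e^(−0.039t)) → 1 + 31.45823·e^(−0.039t) = 1.4671
e^(−0.039t) = 0.014848 → t = ln(67.34823)/0.039 = 4.20988/0.039

t ≈ 107.95 years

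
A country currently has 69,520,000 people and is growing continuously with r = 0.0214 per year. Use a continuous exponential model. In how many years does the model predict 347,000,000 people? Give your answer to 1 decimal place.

t ≈ 75.1 years

347000000 = 69520000 · e^(0.0214·t)
t = ln(347000000/69520000) / 0.0214 = ln(4.99137) / 0.0214 = 1.60771 / 0.0214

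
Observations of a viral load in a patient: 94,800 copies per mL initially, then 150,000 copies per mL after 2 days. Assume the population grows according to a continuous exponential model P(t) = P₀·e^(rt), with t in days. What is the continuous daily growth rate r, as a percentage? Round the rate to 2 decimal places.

r ≈ 22.94% per day

150000 = 94800 · e^(r·2)
e^(2r) = 150000/94800 = 1.58228
r = ln(1.58228) / 2 = 0.45887 / 2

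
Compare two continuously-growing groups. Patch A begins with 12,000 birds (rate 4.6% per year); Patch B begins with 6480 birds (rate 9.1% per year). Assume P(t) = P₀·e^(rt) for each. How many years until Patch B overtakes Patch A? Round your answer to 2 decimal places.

12000·e^(0.046t) = 6480·e^(0.091t)
12000/6480 = e^((0.091 − 0.046)t) → ln(1.85185) = 0.045·t
t = 0.61619 / 0.045

t ≈ 13.69 years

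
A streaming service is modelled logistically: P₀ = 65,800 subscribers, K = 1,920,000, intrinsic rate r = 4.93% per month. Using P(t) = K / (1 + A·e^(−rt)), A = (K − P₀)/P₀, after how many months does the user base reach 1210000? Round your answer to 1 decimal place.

t ≈ 78.5 months

A = (1920000 − 65800)/65800 = 28.17933
1210000 = 1920000/(1 + 28.17933·e^(−0.0493t)) → 1 + 28.17933·e^(−0.0493t) = 1.58678
e^(−0.0493t) = 0.020823 → t = ln(48.02393)/0.0493 = 3.8717/0.0493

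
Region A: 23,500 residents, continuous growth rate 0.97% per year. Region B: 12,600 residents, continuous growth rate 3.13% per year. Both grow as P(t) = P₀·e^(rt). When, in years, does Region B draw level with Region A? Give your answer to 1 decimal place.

23500·e^(0.0097t) = 12600·e^(0.0313t)
23500/12600 = e^((0.0313 − 0.0097)t) → ln(1.86508) = 0.0216·t
t = 0.6233 / 0.0216

t ≈ 28.9 years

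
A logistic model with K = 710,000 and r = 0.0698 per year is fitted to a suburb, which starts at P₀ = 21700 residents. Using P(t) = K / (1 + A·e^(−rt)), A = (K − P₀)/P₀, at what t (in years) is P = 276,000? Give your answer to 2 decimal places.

A = (710000 − 21700)/21700 = 31.71889
276000 = 710000/(1 + 31.71889·e^(−0.0698t)) → 1 + 31.71889·e^(−0.0698t) = 2.57246
e^(−0.0698t) = 0.049575 → t = ln(20.17146)/0.0698 = 3.00427/0.0698

t ≈ 43.04 years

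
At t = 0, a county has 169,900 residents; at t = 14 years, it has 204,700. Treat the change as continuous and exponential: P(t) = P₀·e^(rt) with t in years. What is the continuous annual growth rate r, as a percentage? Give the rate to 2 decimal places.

204700 = 169900 · e^(r·14)
e^(14r) = 204700/169900 = 1.20483
r = ln(1.20483) / 14 = 0.18634 / 14

r ≈ 1.33% per year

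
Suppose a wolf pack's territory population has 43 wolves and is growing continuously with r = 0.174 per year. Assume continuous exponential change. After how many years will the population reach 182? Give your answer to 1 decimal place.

182 = 43 · e^(0.174·t)
t = ln(182/43) / 0.174 = ln(4.23256) / 0.174 = 1.44281 / 0.174

t ≈ 8.3 years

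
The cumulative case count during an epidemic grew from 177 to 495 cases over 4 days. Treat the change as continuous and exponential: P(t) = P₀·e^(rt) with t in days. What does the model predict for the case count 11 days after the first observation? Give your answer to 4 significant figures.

≈ 2,994 cases

r = ln(495/177) / 4 ≈ 0.257102 per day
P(11) = 177 · e^(0.257102·11) = 177 · 16.91367 ≈ 2993.72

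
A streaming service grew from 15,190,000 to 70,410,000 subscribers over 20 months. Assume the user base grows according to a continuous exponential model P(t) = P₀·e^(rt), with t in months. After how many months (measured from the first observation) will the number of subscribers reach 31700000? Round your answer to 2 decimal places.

t ≈ 9.59 months

r = ln(70410000/15190000) / 20 ≈ 0.076685 per month
t = ln(31700000/15190000) / r = 0.73568 / 0.076685 ≈ 9.594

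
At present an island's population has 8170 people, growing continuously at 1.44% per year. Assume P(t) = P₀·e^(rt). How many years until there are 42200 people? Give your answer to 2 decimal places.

42200 = 8170 · e^(0.0144·t)
t = ln(42200/8170) / 0.0144 = ln(5.16524) / 0.0144 = 1.64195 / 0.0144

t ≈ 114.02 years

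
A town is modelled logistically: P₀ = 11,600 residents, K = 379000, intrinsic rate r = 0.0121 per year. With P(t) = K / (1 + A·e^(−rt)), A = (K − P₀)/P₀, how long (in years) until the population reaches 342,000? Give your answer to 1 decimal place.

A = (379000 − 11600)/11600 = 31.67241
342000 = 379000/(1 + 31.67241·e^(−0.0121t)) → 1 + 31.67241·e^(−0.0121t) = 1.10819
e^(−0.0121t) = 0.003416 → t = ln(292.75582)/0.0121 = 5.67934/0.0121

t ≈ 469.4 years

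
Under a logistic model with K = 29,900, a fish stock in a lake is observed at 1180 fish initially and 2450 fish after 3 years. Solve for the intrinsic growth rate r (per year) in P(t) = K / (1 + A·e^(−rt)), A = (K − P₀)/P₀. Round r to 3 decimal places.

r ≈ 0.259 per year

A = (29900 − 1180)/1180 = 24.33898
2450 = 29900/(1 + 24.33898·e^(−r·3)) → e^(−3r) = (12.20408 − 1)/24.33898 = 0.460335
r = −ln(0.460335)/3 = 0.7758/3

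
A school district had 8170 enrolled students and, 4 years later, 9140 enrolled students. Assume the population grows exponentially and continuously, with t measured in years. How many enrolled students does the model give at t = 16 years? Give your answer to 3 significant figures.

r = ln(9140/8170) / 4 ≈ 0.028048 per year
P(16) = 8170 · e^(0.028048·16) = 8170 · 1.56638 ≈ 12797.31

≈ 12,800 enrolled students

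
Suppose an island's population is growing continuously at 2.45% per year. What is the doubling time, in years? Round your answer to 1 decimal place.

doubling time = ln(2) / |r| = 0.69315 / 0.0245

doubling time ≈ 28.3 years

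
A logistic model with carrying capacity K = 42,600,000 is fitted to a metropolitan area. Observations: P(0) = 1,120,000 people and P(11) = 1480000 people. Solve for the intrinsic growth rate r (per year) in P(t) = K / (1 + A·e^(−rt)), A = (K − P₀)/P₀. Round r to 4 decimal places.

r ≈ 0.0261 per year

A = (42600000 − 1120000)/1120000 = 37.03571
1480000 = 42600000/(1 + 37.03571·e^(−r·11)) → e^(−11r) = (28.78378 − 1)/37.03571 = 0.750189
r = −ln(0.750189)/11 = 0.28743/11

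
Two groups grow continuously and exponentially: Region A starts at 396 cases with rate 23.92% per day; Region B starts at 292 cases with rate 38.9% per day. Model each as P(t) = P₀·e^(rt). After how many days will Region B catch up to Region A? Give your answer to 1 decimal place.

396·e^(0.2392t) = 292·e^(0.389t)
396/292 = e^((0.389 − 0.2392)t) → ln(1.35616) = 0.1498·t
t = 0.30466 / 0.1498

t ≈ 2.0 days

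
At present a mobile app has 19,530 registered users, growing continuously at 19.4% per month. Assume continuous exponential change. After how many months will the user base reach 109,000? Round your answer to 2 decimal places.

t ≈ 8.86 months

109000 = 19530 · e^(0.194·t)
t = ln(109000/19530) / 0.194 = ln(5.58116) / 0.194 = 1.7194 / 0.194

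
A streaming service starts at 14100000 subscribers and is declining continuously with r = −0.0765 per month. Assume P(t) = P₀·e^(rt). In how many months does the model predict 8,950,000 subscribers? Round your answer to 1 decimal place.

t ≈ 5.9 months

8950000 = 14100000 · e^(-0.0765·t)
t = ln(8950000/14100000) / -0.0765 = ln(0.63475) / -0.0765 = -0.45452 / -0.0765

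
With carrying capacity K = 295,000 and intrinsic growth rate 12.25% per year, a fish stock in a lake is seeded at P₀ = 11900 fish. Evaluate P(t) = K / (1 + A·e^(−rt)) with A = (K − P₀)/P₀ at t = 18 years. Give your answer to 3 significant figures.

≈ 81,400 fish

A = (295000 − 11900)/11900 = 23.78992
P(18) = 295000 / (1 + 23.78992·e^(−0.1225·18)) = 295000 / (1 + 23.78992·0.110251)
= 295000 / 3.62285 ≈ 81427.59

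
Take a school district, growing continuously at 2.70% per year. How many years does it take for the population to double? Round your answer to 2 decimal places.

doubling time = ln(2) / |r| = 0.69315 / 0.027

doubling time ≈ 25.67 years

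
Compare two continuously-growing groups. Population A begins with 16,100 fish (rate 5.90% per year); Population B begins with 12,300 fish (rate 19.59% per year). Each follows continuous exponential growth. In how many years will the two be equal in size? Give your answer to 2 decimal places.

16100·e^(0.059t) = 12300·e^(0.1959t)
16100/12300 = e^((0.1959 − 0.059)t) → ln(1.30894) = 0.1369·t
t = 0.26922 / 0.1369

t ≈ 1.97 years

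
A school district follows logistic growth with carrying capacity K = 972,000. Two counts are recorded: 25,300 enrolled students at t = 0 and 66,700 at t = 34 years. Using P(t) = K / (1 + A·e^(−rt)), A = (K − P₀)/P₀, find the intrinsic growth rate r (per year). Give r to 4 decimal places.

A = (972000 − 25300)/25300 = 37.41897
66700 = 972000/(1 + 37.41897·e^(−r·34)) → e^(−34r) = (14.57271 − 1)/37.41897 = 0.362723
r = −ln(0.362723)/34 = 1.01412/34

r ≈ 0.0298 per year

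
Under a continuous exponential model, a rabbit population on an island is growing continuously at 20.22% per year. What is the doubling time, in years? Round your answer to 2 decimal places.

doubling time ≈ 3.43 years

doubling time = ln(2) / |r| = 0.69315 / 0.2022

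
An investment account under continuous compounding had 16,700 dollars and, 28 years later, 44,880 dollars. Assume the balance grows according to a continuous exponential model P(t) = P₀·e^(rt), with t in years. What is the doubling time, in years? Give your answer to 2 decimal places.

doubling time ≈ 19.63 years

r = ln(44880/16700) / 28 = ln(2.68743) / 28 ≈ 0.035307 per year
doubling time = ln 2 / |r| = 0.69315 / 0.035307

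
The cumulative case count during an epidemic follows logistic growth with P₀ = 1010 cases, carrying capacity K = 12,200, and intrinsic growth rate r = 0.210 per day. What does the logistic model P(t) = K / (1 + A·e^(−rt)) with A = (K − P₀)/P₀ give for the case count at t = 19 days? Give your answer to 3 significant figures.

A = (12200 − 1010)/1010 = 11.07921
P(19) = 12200 / (1 + 11.07921·e^(−0.21·19)) = 12200 / (1 + 11.07921·0.0185)
= 12200 / 1.20496 ≈ 10124.8

≈ 10,100 cases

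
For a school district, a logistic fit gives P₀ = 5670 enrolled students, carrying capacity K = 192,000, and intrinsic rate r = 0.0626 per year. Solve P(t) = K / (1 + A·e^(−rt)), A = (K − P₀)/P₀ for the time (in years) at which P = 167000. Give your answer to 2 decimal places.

t ≈ 86.13 years

A = (192000 − 5670)/5670 = 32.86243
167000 = 192000/(1 + 32.86243·e^(−0.0626t)) → 1 + 32.86243·e^(−0.0626t) = 1.1497
e^(−0.0626t) = 0.004555 → t = ln(219.52106)/0.0626 = 5.39145/0.0626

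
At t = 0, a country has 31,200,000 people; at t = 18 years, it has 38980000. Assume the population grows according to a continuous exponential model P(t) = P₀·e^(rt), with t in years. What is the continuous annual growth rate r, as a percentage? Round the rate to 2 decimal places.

38980000 = 31200000 · e^(r·18)
e^(18r) = 38980000/31200000 = 1.24936
r = ln(1.24936) / 18 = 0.22263 / 18

r ≈ 1.24% per year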